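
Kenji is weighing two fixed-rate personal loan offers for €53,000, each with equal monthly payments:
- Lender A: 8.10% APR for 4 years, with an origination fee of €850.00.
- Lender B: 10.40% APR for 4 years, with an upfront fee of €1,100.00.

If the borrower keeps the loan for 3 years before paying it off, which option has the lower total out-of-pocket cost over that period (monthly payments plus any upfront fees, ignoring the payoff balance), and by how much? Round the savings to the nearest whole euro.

Lender A: at 8.10% the monthly rate is 0.0067500, so the payment is 53,000 × 0.0067500 / (1 − 1.0067500^−48) = €1,296.37.
Lender B: at 10.40% the monthly rate is 0.0086667, so the payment is 53,000 × 0.0086667 / (1 − 1.0086667^−48) = €1,354.42.
Over 36 months: Lender A costs 36 × €1,296.37 + €850.00 = €47,519.32; Lender B costs 36 × €1,354.42 + €1,100.00 = €49,859.12.
Lender A is cheaper by €49,859.12 − €47,519.32 = €2,339.80.

Lender A by €2,340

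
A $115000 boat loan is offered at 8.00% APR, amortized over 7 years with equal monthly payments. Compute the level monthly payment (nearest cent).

Monthly rate = 8%/12 = 0.0066667; payment = 115,000 × 0.0066667 / (1 − (1+0.0066667)^−84) = $1,792.41.

$1,792.41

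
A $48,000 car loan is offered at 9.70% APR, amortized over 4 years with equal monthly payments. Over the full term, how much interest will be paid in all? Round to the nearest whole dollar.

$10,104

At 9.70% the monthly rate is 0.0080833, so the payment is 48,000 × 0.0080833 / (1 − 1.0080833^−48) = $1,210.50.
Total paid = 48 × $1,210.50 = $58,104.00; interest = $58,104.00 − $48,000 = $10,104.00.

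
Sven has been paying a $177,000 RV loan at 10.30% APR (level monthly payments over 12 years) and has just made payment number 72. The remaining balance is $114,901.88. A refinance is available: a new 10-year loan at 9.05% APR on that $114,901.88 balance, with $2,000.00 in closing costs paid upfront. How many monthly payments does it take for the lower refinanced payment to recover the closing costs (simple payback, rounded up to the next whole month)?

3 months

Current payment = 177,000 × 10.3%/12 / (1 − (1+0.0085833)^−144) = $2,146.08.
Refinanced payment = 114,901.88 × 0.0075417 / (1 − (1+0.0075417)^−120) = $1,458.64.
Monthly savings = $2,146.08 − $1,458.64 = $687.44.
Break-even = $2,000.00 / $687.44 = 2.91 → 3 months.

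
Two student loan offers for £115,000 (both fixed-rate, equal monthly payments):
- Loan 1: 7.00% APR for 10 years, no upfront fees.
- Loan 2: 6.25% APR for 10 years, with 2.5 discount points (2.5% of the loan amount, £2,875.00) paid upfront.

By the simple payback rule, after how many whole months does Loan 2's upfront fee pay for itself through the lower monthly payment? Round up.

66 months

Loan 1: monthly rate = 7%/12 = 0.0058333; payment = 115,000 × 0.0058333 / (1 − (1+0.0058333)^−120) = £1,335.25.
Loan 2: at 6.25% the monthly rate is 0.0052083, so the payment is 115,000 × 0.0052083 / (1 − 1.0052083^−120) = £1,291.22.
Monthly savings = £1,335.25 − £1,291.22 = £44.03.
Break-even = £2,875.00 / £44.03 = 65.30 → 66 months.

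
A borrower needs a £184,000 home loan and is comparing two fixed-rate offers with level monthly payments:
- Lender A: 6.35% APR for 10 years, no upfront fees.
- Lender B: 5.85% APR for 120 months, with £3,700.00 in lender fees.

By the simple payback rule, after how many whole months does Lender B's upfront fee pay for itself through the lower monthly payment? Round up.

Lender A: monthly rate = 6.35%/12 = 0.0052917; payment = 184,000 × 0.0052917 / (1 − (1+0.0052917)^−120) = £2,075.27.
Lender B: monthly rate = 5.85%/12 = 0.0048750; payment = 184,000 × 0.0048750 / (1 − (1+0.0048750)^−120) = £2,028.94.
Monthly savings = £2,075.27 − £2,028.94 = £46.33.
Break-even = £3,700.00 / £46.33 = 79.86 → 80 months.

80 months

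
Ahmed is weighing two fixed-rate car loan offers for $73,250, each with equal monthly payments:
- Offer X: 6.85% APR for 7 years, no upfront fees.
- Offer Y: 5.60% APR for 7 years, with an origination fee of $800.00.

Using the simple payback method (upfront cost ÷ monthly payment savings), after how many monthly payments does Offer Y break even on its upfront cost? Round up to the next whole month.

Offer X: at 6.85% the monthly rate is 0.0057083, so the payment is 73,250 × 0.0057083 / (1 − 1.0057083^−84) = $1,100.18.
Offer Y: monthly rate = 5.6%/12 = 0.0046667; payment = 73,250 × 0.0046667 / (1 − (1+0.0046667)^−84) = $1,056.09.
Monthly savings = $1,100.18 − $1,056.09 = $44.09.
Break-even = $800.00 / $44.09 = 18.14 → 19 months.

19 months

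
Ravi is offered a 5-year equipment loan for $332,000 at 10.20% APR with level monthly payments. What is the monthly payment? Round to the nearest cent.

$7,086.73

Monthly rate = 10.2%/12 = 0.0085000; payment = 332,000 × 0.0085000 / (1 − (1+0.0085000)^−60) = $7,086.73.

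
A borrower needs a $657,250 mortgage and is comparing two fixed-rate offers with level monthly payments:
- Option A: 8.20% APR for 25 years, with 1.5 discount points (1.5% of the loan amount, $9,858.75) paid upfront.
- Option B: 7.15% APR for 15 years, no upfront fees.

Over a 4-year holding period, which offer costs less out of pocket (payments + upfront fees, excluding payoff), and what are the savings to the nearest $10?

Option A by $28,670

Option A: at 8.20% the monthly rate is 0.0068333, so the payment is 657,250 × 0.0068333 / (1 − 1.0068333^−300) = $5,160.15.
Option B: monthly rate = 7.15%/12 = 0.0059583; payment = 657,250 × 0.0059583 / (1 − (1+0.0059583)^−180) = $5,962.80.
Over 48 months: Option A costs 48 × $5,160.15 + $9,858.75 = $257,545.95; Option B costs 48 × $5,962.80 = $286,214.40.
Option A is cheaper by $286,214.40 − $257,545.95 = $28,668.45.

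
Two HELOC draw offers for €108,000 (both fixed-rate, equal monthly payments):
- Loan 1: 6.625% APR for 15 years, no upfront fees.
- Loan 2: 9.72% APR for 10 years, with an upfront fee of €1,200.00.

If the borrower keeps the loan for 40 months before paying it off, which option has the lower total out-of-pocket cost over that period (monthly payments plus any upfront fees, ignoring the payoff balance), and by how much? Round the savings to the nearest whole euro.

Loan 1 by €19,692

Loan 1: at 6.625% the monthly rate is 0.0055208, so the payment is 108,000 × 0.0055208 / (1 − 1.0055208^−180) = €948.23.
Loan 2: monthly rate = 9.72%/12 = 0.0081000; payment = 108,000 × 0.0081000 / (1 − (1+0.0081000)^−120) = €1,410.54.
Over 40 months: Loan 1 costs 40 × €948.23 = €37,929.20; Loan 2 costs 40 × €1,410.54 + €1,200.00 = €57,621.60.
Loan 1 is cheaper by €57,621.60 − €37,929.20 = €19,692.40.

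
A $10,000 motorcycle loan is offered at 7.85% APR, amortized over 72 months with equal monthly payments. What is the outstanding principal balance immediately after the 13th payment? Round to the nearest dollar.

$8,524

With monthly rate i = 7.85%/12 = 0.0065417, the balance after k of n payments is P · [(1+i)^n − (1+i)^k] / [(1+i)^n − 1].
(1+0.0065417)^72 = 1.59914022 and (1+0.0065417)^13 = 1.08846094, so the balance is 10,000 × (1.59914022 − 1.08846094) / (1.59914022 − 1) = $8,523.54.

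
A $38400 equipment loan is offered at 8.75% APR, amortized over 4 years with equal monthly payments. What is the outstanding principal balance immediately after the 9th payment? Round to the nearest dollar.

$32,182

With monthly rate i = 8.75%/12 = 0.0072917, the balance after k of n payments is P · [(1+i)^n − (1+i)^k] / [(1+i)^n − 1].
(1+0.0072917)^48 = 1.41726666 and (1+0.0072917)^9 = 1.06757199, so the balance is 38,400 × (1.41726666 − 1.06757199) / (1.41726666 − 1) = $32,181.52.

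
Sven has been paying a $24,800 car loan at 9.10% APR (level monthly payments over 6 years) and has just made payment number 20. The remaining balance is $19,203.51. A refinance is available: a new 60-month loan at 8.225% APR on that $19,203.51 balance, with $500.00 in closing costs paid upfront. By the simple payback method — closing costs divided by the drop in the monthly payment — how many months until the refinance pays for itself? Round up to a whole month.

9 months

Current payment = 24,800 × 9.1%/12 / (1 − (1+0.0075833)^−72) = $448.27.
Refinanced payment = 19,203.51 × 0.0068542 / (1 − (1+0.0068542)^−60) = $391.45.
Monthly savings = $448.27 − $391.45 = $56.82.
Break-even = $500.00 / $56.82 = 8.80 → 9 months.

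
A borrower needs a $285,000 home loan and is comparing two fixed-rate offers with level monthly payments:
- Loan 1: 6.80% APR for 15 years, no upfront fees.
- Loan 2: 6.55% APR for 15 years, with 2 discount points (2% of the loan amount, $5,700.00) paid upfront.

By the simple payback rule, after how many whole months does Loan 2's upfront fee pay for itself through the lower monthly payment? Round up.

145 months

Loan 1: at 6.80% the monthly rate is 0.0056667, so the payment is 285,000 × 0.0056667 / (1 − 1.0056667^−180) = $2,529.90.
Loan 2: monthly rate = 6.55%/12 = 0.0054583; payment = 285,000 × 0.0054583 / (1 − (1+0.0054583)^−180) = $2,490.50.
Monthly savings = $2,529.90 − $2,490.50 = $39.40.
Break-even = $5,700.00 / $39.40 = 144.67 → 145 months.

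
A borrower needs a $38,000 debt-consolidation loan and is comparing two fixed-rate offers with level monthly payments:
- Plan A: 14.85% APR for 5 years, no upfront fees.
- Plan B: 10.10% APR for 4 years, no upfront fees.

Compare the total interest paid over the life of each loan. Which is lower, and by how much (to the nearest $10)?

Plan A: monthly rate = 14.85%/12 = 0.0123750; payment = 38,000 × 0.0123750 / (1 − (1+0.0123750)^−60) = $901.03.
Total interest on Plan A = 60 × $901.03 − $38,000 = $16,061.80.
Plan B: at 10.10% the monthly rate is 0.0084167, so the payment is 38,000 × 0.0084167 / (1 − 1.0084167^−48) = $965.60.
Total interest on Plan B = 48 × $965.60 − $38,000 = $8,348.80.
Plan B is lower by $7,713.00.

Plan B by $7,710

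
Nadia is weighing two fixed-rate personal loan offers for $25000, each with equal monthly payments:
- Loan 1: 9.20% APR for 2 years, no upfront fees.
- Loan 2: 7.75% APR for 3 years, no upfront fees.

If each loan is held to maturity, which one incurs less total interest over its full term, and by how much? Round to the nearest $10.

Loan 1 by $630

Loan 1: monthly rate = 9.2%/12 = 0.0076667; payment = 25,000 × 0.0076667 / (1 − (1+0.0076667)^−24) = $1,144.41.
Total interest on Loan 1 = 24 × $1,144.41 − $25,000 = $2,465.84.
Loan 2: monthly rate = 7.75%/12 = 0.0064583; payment = 25,000 × 0.0064583 / (1 − (1+0.0064583)^−36) = $780.53.
Total interest on Loan 2 = 36 × $780.53 − $25,000 = $3,099.08.
Loan 1 is lower by $633.24.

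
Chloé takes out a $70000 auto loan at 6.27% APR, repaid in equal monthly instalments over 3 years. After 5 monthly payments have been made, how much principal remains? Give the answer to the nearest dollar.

$61,045

With monthly rate i = 6.27%/12 = 0.0052250, the balance after k of n payments is P · [(1+i)^n − (1+i)^k] / [(1+i)^n − 1].
(1+0.0052250)^36 = 1.20636330 and (1+0.0052250)^5 = 1.02639944, so the balance is 70,000 × (1.20636330 − 1.02639944) / (1.20636330 − 1) = $61,045.11.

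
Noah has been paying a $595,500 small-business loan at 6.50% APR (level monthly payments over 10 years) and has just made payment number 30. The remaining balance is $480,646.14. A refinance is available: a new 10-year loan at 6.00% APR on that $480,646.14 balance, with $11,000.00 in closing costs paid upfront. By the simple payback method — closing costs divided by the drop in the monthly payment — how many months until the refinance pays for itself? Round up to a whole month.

Current payment = 595,500 × 6.5%/12 / (1 − (1+0.0054167)^−120) = $6,761.78.
Refinanced payment = 480,646.14 × 0.0050000 / (1 − (1+0.0050000)^−120) = $5,336.16.
Monthly savings = $6,761.78 − $5,336.16 = $1,425.62.
Break-even = $11,000.00 / $1,425.62 = 7.72 → 8 months.

8 months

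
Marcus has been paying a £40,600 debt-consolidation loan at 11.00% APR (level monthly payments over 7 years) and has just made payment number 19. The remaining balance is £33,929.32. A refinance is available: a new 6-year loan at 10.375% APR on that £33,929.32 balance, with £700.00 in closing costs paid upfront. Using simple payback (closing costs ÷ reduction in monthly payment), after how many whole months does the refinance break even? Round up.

Current payment = 40,600 × 11%/12 / (1 − (1+0.0091667)^−84) = £695.17.
Refinanced payment = 33,929.32 × 0.0086458 / (1 − (1+0.0086458)^−72) = £635.00.
Monthly savings = £695.17 − £635.00 = £60.17.
Break-even = £700.00 / £60.17 = 11.63 → 12 months.

12 months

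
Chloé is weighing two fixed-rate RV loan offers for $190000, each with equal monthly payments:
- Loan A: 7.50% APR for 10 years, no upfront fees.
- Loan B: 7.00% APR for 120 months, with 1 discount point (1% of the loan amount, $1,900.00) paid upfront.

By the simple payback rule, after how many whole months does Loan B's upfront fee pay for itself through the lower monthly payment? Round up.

Loan A: at 7.50% the monthly rate is 0.0062500, so the payment is 190,000 × 0.0062500 / (1 − 1.0062500^−120) = $2,255.33.
Loan B: monthly rate = 7%/12 = 0.0058333; payment = 190,000 × 0.0058333 / (1 − (1+0.0058333)^−120) = $2,206.06.
Monthly savings = $2,255.33 − $2,206.06 = $49.27.
Break-even = $1,900.00 / $49.27 = 38.56 → 39 months.

39 months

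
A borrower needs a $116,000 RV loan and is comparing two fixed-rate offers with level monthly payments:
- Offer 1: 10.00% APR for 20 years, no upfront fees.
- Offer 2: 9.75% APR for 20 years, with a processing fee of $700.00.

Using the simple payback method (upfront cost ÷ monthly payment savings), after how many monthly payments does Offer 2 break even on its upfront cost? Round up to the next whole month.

37 months

Offer 1: at 10.00% the monthly rate is 0.0083333, so the payment is 116,000 × 0.0083333 / (1 − 1.0083333^−240) = $1,119.43.
Offer 2: monthly rate = 9.75%/12 = 0.0081250; payment = 116,000 × 0.0081250 / (1 − (1+0.0081250)^−240) = $1,100.28.
Monthly savings = $1,119.43 − $1,100.28 = $19.15.
Break-even = $700.00 / $19.15 = 36.55 → 37 months.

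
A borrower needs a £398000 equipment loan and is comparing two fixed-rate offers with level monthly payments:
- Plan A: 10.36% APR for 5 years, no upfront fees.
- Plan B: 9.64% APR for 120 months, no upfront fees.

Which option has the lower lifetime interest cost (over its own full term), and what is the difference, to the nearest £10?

Plan A: monthly rate = 10.36%/12 = 0.0086333; payment = 398,000 × 0.0086333 / (1 − (1+0.0086333)^−60) = £8,527.00.
Total interest on Plan A = 60 × £8,527.00 − £398,000 = £113,620.00.
Plan B: at 9.64% the monthly rate is 0.0080333, so the payment is 398,000 × 0.0080333 / (1 − 1.0080333^−120) = £5,180.58.
Total interest on Plan B = 120 × £5,180.58 − £398,000 = £223,669.60.
Plan A is lower by £110,049.60.

Plan A by £110,050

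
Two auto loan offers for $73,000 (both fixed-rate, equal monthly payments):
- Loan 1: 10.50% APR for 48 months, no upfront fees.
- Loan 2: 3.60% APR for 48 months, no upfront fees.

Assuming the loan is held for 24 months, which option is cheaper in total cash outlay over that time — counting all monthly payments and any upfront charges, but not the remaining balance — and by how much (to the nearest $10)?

Loan 2 by $5,610

Loan 1: monthly rate = 10.5%/12 = 0.0087500; payment = 73,000 × 0.0087500 / (1 − (1+0.0087500)^−48) = $1,869.05.
Loan 2: monthly rate = 3.6%/12 = 0.0030000; payment = 73,000 × 0.0030000 / (1 − (1+0.0030000)^−48) = $1,635.24.
Over 24 months: Loan 1 costs 24 × $1,869.05 = $44,857.20; Loan 2 costs 24 × $1,635.24 = $39,245.76.
Loan 2 is cheaper by $44,857.20 − $39,245.76 = $5,611.44.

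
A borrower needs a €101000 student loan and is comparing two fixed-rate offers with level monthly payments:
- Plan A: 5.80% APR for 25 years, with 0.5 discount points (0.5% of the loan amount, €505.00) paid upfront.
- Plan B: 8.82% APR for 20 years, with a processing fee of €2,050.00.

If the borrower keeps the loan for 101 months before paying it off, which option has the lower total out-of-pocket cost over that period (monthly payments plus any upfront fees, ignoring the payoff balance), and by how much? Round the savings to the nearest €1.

Plan A by €27,665

Plan A: at 5.80% the monthly rate is 0.0048333, so the payment is 101,000 × 0.0048333 / (1 − 1.0048333^−300) = €638.45.
Plan B: at 8.82% the monthly rate is 0.0073500, so the payment is 101,000 × 0.0073500 / (1 − 1.0073500^−240) = €897.06.
Over 101 months: Plan A costs 101 × €638.45 + €505.00 = €64,988.45; Plan B costs 101 × €897.06 + €2,050.00 = €92,653.06.
Plan A is cheaper by €92,653.06 − €64,988.45 = €27,664.61.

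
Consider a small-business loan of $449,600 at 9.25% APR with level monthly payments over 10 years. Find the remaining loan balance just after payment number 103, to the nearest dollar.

$91,388

With monthly rate i = 9.25%/12 = 0.0077083, the balance after k of n payments is P · [(1+i)^n − (1+i)^k] / [(1+i)^n − 1].
(1+0.0077083)^120 = 2.51293932 and (1+0.0077083)^103 = 2.20541108, so the balance is 449,600 × (2.51293932 − 2.20541108) / (2.51293932 − 1) = $91,388.13.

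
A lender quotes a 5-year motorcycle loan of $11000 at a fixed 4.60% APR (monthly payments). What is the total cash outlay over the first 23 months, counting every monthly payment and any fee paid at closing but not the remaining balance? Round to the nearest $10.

$4,730

Monthly rate = 4.6%/12 = 0.0038333; payment = 11,000 × 0.0038333 / (1 − (1+0.0038333)^−60) = $205.57.
Total outlay = 23 × $205.57 = $4,728.11.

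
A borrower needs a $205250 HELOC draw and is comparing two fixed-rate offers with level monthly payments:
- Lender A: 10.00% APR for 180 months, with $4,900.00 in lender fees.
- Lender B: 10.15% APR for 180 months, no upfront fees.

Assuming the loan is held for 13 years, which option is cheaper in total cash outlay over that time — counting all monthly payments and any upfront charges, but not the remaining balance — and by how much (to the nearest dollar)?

Lender B by $1,956

Lender A: monthly rate = 10%/12 = 0.0083333; payment = 205,250 × 0.0083333 / (1 − (1+0.0083333)^−180) = $2,205.63.
Lender B: monthly rate = 10.15%/12 = 0.0084583; payment = 205,250 × 0.0084583 / (1 − (1+0.0084583)^−180) = $2,224.50.
Over 156 months: Lender A costs 156 × $2,205.63 + $4,900.00 = $348,978.28; Lender B costs 156 × $2,224.50 = $347,022.00.
Lender B is cheaper by $348,978.28 − $347,022.00 = $1,956.28.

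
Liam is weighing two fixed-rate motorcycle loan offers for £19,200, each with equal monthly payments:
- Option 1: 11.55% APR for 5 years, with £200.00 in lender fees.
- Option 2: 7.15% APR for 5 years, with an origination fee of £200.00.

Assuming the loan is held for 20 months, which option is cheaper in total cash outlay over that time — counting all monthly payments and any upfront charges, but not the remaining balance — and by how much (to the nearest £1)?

Option 1: at 11.55% the monthly rate is 0.0096250, so the payment is 19,200 × 0.0096250 / (1 − 1.0096250^−60) = £422.74.
Option 2: at 7.15% the monthly rate is 0.0059583, so the payment is 19,200 × 0.0059583 / (1 − 1.0059583^−60) = £381.54.
Over 20 months: Option 1 costs 20 × £422.74 + £200.00 = £8,654.80; Option 2 costs 20 × £381.54 + £200.00 = £7,830.80.
Option 2 is cheaper by £8,654.80 − £7,830.80 = £824.00.

Option 2 by £824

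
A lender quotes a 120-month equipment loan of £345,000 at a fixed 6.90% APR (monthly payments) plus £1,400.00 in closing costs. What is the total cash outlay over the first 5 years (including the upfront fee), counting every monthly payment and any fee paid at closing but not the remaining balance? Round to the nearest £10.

At 6.90% the monthly rate is 0.0057500, so the payment is 345,000 × 0.0057500 / (1 − 1.0057500^−120) = £3,987.98.
Total outlay = 60 × £3,987.98 + £1,400.00 = £240,678.80.

£240,680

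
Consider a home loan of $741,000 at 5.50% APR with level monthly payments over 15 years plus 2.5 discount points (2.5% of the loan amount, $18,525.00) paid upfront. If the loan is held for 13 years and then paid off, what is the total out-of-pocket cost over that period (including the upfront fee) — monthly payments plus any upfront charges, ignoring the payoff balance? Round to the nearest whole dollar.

Monthly rate = 5.5%/12 = 0.0045833; payment = 741,000 × 0.0045833 / (1 − (1+0.0045833)^−180) = $6,054.59.
Total outlay = 156 × $6,054.59 + $18,525.00 = $963,041.04.

$963,041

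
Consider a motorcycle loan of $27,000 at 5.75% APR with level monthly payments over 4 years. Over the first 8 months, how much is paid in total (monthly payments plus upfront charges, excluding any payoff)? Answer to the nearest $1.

Monthly rate = 5.75%/12 = 0.0047917; payment = 27,000 × 0.0047917 / (1 − (1+0.0047917)^−48) = $631.01.
Total outlay = 8 × $631.01 = $5,048.08.

$5,048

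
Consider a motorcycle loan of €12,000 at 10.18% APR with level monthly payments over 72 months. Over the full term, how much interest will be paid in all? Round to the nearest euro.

At 10.18% the monthly rate is 0.0084833, so the payment is 12,000 × 0.0084833 / (1 − 1.0084833^−72) = €223.40.
Total paid = 72 × €223.40 = €16,084.80; interest = €16,084.80 − €12,000 = €4,084.80.

€4,085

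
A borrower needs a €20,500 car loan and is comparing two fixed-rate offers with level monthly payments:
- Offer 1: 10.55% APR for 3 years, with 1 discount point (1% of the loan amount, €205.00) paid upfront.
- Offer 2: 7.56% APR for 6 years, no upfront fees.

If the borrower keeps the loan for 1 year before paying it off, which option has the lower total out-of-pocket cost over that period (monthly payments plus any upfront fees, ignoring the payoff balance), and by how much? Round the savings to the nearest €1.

Offer 1: monthly rate = 10.55%/12 = 0.0087917; payment = 20,500 × 0.0087917 / (1 − (1+0.0087917)^−36) = €666.78.
Offer 2: at 7.56% the monthly rate is 0.0063000, so the payment is 20,500 × 0.0063000 / (1 − 1.0063000^−72) = €355.04.
Over 12 months: Offer 1 costs 12 × €666.78 + €205.00 = €8,206.36; Offer 2 costs 12 × €355.04 = €4,260.48.
Offer 2 is cheaper by €8,206.36 − €4,260.48 = €3,945.88.

Offer 2 by €3,946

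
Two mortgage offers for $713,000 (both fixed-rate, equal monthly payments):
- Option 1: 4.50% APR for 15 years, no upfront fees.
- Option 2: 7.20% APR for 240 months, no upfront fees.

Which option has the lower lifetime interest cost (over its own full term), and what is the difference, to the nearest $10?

Option 1 by $365,520

Option 1: at 4.50% the monthly rate is 0.0037500, so the payment is 713,000 × 0.0037500 / (1 − 1.0037500^−180) = $5,454.40.
Total interest on Option 1 = 180 × $5,454.40 − $713,000 = $268,792.00.
Option 2: monthly rate = 7.2%/12 = 0.0060000; payment = 713,000 × 0.0060000 / (1 − (1+0.0060000)^−240) = $5,613.80.
Total interest on Option 2 = 240 × $5,613.80 − $713,000 = $634,312.00.
Option 1 is lower by $365,520.00.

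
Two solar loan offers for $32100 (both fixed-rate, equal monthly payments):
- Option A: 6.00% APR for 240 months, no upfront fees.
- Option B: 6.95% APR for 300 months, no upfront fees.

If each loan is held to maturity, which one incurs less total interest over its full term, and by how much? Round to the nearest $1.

Option A by $12,562

Option A: monthly rate = 6%/12 = 0.0050000; payment = 32,100 × 0.0050000 / (1 − (1+0.0050000)^−240) = $229.97.
Total interest on Option A = 240 × $229.97 − $32,100 = $23,092.80.
Option B: monthly rate = 6.95%/12 = 0.0057917; payment = 32,100 × 0.0057917 / (1 − (1+0.0057917)^−300) = $225.85.
Total interest on Option B = 300 × $225.85 − $32,100 = $35,655.00.
Option A is lower by $12,562.20.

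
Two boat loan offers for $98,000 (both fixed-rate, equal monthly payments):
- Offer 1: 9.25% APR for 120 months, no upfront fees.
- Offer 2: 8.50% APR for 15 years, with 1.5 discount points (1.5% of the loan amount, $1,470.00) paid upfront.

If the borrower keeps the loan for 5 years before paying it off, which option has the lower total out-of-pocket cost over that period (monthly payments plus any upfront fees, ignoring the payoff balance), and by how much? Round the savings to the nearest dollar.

Offer 1: at 9.25% the monthly rate is 0.0077083, so the payment is 98,000 × 0.0077083 / (1 − 1.0077083^−120) = $1,254.72.
Offer 2: at 8.50% the monthly rate is 0.0070833, so the payment is 98,000 × 0.0070833 / (1 − 1.0070833^−180) = $965.04.
Over 60 months: Offer 1 costs 60 × $1,254.72 = $75,283.20; Offer 2 costs 60 × $965.04 + $1,470.00 = $59,372.40.
Offer 2 is cheaper by $75,283.20 − $59,372.40 = $15,910.80.

Offer 2 by $15,911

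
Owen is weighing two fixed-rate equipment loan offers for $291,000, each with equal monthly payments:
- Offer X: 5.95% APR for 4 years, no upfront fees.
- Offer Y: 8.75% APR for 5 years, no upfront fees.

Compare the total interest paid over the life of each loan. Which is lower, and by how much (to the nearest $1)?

Offer X: at 5.95% the monthly rate is 0.0049583, so the payment is 291,000 × 0.0049583 / (1 − 1.0049583^−48) = $6,827.47.
Total interest on Offer X = 48 × $6,827.47 − $291,000 = $36,718.56.
Offer Y: monthly rate = 8.75%/12 = 0.0072917; payment = 291,000 × 0.0072917 / (1 − (1+0.0072917)^−60) = $6,005.43.
Total interest on Offer Y = 60 × $6,005.43 − $291,000 = $69,325.80.
Offer X is lower by $32,607.24.

Offer X by $32,607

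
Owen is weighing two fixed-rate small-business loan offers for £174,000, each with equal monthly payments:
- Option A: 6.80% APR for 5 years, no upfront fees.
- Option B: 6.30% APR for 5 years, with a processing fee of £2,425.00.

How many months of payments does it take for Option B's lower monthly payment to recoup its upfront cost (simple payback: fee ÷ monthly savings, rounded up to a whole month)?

60 months

Option A: at 6.80% the monthly rate is 0.0056667, so the payment is 174,000 × 0.0056667 / (1 − 1.0056667^−60) = £3,429.01.
Option B: monthly rate = 6.3%/12 = 0.0052500; payment = 174,000 × 0.0052500 / (1 − (1+0.0052500)^−60) = £3,388.23.
Monthly savings = £3,429.01 − £3,388.23 = £40.78.
Break-even = £2,425.00 / £40.78 = 59.47 → 60 months.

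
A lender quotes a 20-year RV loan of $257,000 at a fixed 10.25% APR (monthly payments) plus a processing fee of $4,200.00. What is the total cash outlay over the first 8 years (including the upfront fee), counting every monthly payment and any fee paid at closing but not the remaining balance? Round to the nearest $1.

At 10.25% the monthly rate is 0.0085417, so the payment is 257,000 × 0.0085417 / (1 − 1.0085417^−240) = $2,522.82.
Total outlay = 96 × $2,522.82 + $4,200.00 = $246,390.72.

$246,391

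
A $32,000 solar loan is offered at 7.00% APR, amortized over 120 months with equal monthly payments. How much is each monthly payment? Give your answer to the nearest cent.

At 7.00% the monthly rate is 0.0058333, so the payment is 32,000 × 0.0058333 / (1 − 1.0058333^−120) = $371.55.

$371.55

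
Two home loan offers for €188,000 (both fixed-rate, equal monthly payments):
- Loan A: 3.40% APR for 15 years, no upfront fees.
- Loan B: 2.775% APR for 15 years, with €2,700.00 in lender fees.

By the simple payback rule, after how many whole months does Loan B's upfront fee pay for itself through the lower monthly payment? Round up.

Loan A: at 3.40% the monthly rate is 0.0028333, so the payment is 188,000 × 0.0028333 / (1 − 1.0028333^−180) = €1,334.77.
Loan B: at 2.775% the monthly rate is 0.0023125, so the payment is 188,000 × 0.0023125 / (1 − 1.0023125^−180) = €1,278.05.
Monthly savings = €1,334.77 − €1,278.05 = €56.72.
Break-even = €2,700.00 / €56.72 = 47.60 → 48 months.

48 months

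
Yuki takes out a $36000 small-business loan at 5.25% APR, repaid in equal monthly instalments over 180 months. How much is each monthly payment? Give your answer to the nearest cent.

At 5.25% the monthly rate is 0.0043750, so the payment is 36,000 × 0.0043750 / (1 − 1.0043750^−180) = $289.40.

$289.40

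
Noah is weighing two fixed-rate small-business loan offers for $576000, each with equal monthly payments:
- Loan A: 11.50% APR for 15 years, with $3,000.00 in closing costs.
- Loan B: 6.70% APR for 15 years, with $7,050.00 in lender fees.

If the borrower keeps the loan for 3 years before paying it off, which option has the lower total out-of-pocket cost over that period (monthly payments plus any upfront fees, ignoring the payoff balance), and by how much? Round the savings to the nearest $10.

Loan B by $55,270

Loan A: at 11.50% the monthly rate is 0.0095833, so the payment is 576,000 × 0.0095833 / (1 − 1.0095833^−180) = $6,728.77.
Loan B: at 6.70% the monthly rate is 0.0055833, so the payment is 576,000 × 0.0055833 / (1 − 1.0055833^−180) = $5,081.12.
Over 36 months: Loan A costs 36 × $6,728.77 + $3,000.00 = $245,235.72; Loan B costs 36 × $5,081.12 + $7,050.00 = $189,970.32.
Loan B is cheaper by $245,235.72 − $189,970.32 = $55,265.40.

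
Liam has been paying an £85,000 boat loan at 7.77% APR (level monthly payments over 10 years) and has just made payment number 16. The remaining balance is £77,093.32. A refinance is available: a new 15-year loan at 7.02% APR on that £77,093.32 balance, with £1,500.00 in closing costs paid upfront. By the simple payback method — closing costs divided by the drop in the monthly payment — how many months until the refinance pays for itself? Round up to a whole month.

Current payment = 85,000 × 7.77%/12 / (1 − (1+0.0064750)^−120) = £1,020.98.
Refinanced payment = 77,093.32 × 0.0058500 / (1 − (1+0.0058500)^−180) = £693.80.
Monthly savings = £1,020.98 − £693.80 = £327.18.
Break-even = £1,500.00 / £327.18 = 4.58 → 5 months.

5 months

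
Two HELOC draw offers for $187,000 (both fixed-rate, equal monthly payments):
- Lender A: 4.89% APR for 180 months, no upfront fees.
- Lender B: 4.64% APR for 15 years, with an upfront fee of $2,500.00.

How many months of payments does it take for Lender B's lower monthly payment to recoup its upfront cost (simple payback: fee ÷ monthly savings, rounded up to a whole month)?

Lender A: monthly rate = 4.89%/12 = 0.0040750; payment = 187,000 × 0.0040750 / (1 − (1+0.0040750)^−180) = $1,468.09.
Lender B: at 4.64% the monthly rate is 0.0038667, so the payment is 187,000 × 0.0038667 / (1 − 1.0038667^−180) = $1,443.95.
Monthly savings = $1,468.09 − $1,443.95 = $24.14.
Break-even = $2,500.00 / $24.14 = 103.56 → 104 months.

104 months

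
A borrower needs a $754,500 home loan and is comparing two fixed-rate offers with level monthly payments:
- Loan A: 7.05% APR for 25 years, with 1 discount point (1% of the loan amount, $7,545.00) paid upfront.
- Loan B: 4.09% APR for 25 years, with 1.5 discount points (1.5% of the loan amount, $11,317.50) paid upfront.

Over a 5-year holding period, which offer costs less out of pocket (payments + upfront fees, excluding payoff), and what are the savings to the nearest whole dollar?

Loan A: monthly rate = 7.05%/12 = 0.0058750; payment = 754,500 × 0.0058750 / (1 − (1+0.0058750)^−300) = $5,356.74.
Loan B: monthly rate = 4.09%/12 = 0.0034083; payment = 754,500 × 0.0034083 / (1 − (1+0.0034083)^−300) = $4,020.12.
Over 60 months: Loan A costs 60 × $5,356.74 + $7,545.00 = $328,949.40; Loan B costs 60 × $4,020.12 + $11,317.50 = $252,524.70.
Loan B is cheaper by $328,949.40 − $252,524.70 = $76,424.70.

Loan B by $76,425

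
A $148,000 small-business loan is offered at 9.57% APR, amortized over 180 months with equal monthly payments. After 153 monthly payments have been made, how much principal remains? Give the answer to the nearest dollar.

With monthly rate i = 9.57%/12 = 0.0079750, the balance after k of n payments is P · [(1+i)^n − (1+i)^k] / [(1+i)^n − 1].
(1+0.0079750)^180 = 4.17788942 and (1+0.0079750)^153 = 3.37142420, so the balance is 148,000 × (4.17788942 − 3.37142420) / (4.17788942 − 1) = $37,558.53.

$37,559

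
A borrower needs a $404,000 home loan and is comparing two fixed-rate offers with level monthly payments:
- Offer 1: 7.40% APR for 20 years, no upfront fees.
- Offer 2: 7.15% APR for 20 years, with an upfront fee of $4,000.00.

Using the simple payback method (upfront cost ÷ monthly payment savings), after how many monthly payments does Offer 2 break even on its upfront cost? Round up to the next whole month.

Offer 1: monthly rate = 7.4%/12 = 0.0061667; payment = 404,000 × 0.0061667 / (1 − (1+0.0061667)^−240) = $3,229.94.
Offer 2: monthly rate = 7.15%/12 = 0.0059583; payment = 404,000 × 0.0059583 / (1 − (1+0.0059583)^−240) = $3,168.69.
Monthly savings = $3,229.94 − $3,168.69 = $61.25.
Break-even = $4,000.00 / $61.25 = 65.31 → 66 months.

66 months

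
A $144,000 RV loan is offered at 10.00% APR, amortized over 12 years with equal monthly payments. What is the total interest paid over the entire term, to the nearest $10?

$103,810

At 10.00% the monthly rate is 0.0083333, so the payment is 144,000 × 0.0083333 / (1 − 1.0083333^−144) = $1,720.91.
Total paid = 144 × $1,720.91 = $247,811.04; interest = $247,811.04 − $144,000 = $103,811.04.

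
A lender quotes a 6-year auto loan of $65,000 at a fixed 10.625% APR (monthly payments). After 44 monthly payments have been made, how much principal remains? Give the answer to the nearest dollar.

$30,255

With monthly rate i = 10.625%/12 = 0.0088542, the balance after k of n payments is P · [(1+i)^n − (1+i)^k] / [(1+i)^n − 1].
(1+0.0088542)^72 = 1.88644534 and (1+0.0088542)^44 = 1.47383630, so the balance is 65,000 × (1.88644534 − 1.47383630) / (1.88644534 − 1) = $30,255.21.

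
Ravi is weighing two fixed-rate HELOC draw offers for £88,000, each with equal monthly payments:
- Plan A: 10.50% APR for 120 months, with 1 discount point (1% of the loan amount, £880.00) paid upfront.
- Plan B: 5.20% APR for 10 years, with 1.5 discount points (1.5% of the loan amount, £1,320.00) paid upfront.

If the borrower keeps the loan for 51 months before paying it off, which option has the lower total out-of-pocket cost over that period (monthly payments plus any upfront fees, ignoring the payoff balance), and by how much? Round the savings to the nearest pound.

Plan A: monthly rate = 10.5%/12 = 0.0087500; payment = 88,000 × 0.0087500 / (1 − (1+0.0087500)^−120) = £1,187.43.
Plan B: at 5.20% the monthly rate is 0.0043333, so the payment is 88,000 × 0.0043333 / (1 − 1.0043333^−120) = £942.00.
Over 51 months: Plan A costs 51 × £1,187.43 + £880.00 = £61,438.93; Plan B costs 51 × £942.00 + £1,320.00 = £49,362.00.
Plan B is cheaper by £61,438.93 − £49,362.00 = £12,076.93.

Plan B by £12,077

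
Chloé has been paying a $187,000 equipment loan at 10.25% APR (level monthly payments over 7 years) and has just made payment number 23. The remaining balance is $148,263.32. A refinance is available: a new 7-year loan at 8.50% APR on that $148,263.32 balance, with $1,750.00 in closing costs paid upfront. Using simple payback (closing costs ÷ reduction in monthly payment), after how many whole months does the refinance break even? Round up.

3 months

Current payment = 187,000 × 10.25%/12 / (1 − (1+0.0085417)^−84) = $3,128.63.
Refinanced payment = 148,263.32 × 0.0070833 / (1 − (1+0.0070833)^−84) = $2,347.97.
Monthly savings = $3,128.63 − $2,347.97 = $780.66.
Break-even = $1,750.00 / $780.66 = 2.24 → 3 months.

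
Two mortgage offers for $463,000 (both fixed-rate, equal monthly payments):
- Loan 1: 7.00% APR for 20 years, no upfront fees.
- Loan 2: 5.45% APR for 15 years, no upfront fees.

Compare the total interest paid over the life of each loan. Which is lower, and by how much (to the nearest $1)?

Loan 1: monthly rate = 7%/12 = 0.0058333; payment = 463,000 × 0.0058333 / (1 − (1+0.0058333)^−240) = $3,589.63.
Total interest on Loan 1 = 240 × $3,589.63 − $463,000 = $398,511.20.
Loan 2: at 5.45% the monthly rate is 0.0045417, so the payment is 463,000 × 0.0045417 / (1 − 1.0045417^−180) = $3,770.82.
Total interest on Loan 2 = 180 × $3,770.82 − $463,000 = $215,747.60.
Loan 2 is lower by $182,763.60.

Loan 2 by $182,764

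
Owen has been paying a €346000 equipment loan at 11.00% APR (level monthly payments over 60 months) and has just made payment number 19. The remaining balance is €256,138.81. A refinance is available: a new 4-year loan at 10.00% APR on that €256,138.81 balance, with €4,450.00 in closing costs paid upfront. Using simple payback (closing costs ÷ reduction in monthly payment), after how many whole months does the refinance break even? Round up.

Current payment = 346,000 × 11%/12 / (1 − (1+0.0091667)^−60) = €7,522.88.
Refinanced payment = 256,138.81 × 0.0083333 / (1 − (1+0.0083333)^−48) = €6,496.34.
Monthly savings = €7,522.88 − €6,496.34 = €1,026.54.
Break-even = €4,450.00 / €1,026.54 = 4.33 → 5 months.

5 months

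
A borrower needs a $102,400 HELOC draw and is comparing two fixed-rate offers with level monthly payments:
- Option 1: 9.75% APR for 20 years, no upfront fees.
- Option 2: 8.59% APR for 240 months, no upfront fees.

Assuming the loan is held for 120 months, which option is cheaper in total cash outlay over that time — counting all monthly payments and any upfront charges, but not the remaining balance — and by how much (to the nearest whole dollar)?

Option 2 by $9,215

Option 1: monthly rate = 9.75%/12 = 0.0081250; payment = 102,400 × 0.0081250 / (1 − (1+0.0081250)^−240) = $971.28.
Option 2: at 8.59% the monthly rate is 0.0071583, so the payment is 102,400 × 0.0071583 / (1 − 1.0071583^−240) = $894.49.
Over 120 months: Option 1 costs 120 × $971.28 = $116,553.60; Option 2 costs 120 × $894.49 = $107,338.80.
Option 2 is cheaper by $116,553.60 − $107,338.80 = $9,214.80.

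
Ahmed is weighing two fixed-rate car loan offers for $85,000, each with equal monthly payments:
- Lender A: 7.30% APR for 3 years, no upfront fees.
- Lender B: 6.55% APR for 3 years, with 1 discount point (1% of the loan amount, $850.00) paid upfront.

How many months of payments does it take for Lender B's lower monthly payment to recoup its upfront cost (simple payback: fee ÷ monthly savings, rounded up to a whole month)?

30 months

Lender A: monthly rate = 7.3%/12 = 0.0060833; payment = 85,000 × 0.0060833 / (1 − (1+0.0060833)^−36) = $2,636.23.
Lender B: at 6.55% the monthly rate is 0.0054583, so the payment is 85,000 × 0.0054583 / (1 − 1.0054583^−36) = $2,607.10.
Monthly savings = $2,636.23 − $2,607.10 = $29.13.
Break-even = $850.00 / $29.13 = 29.18 → 30 months.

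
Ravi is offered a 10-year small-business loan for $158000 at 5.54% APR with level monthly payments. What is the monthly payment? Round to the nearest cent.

$1,717.85

At 5.54% the monthly rate is 0.0046167, so the payment is 158,000 × 0.0046167 / (1 − 1.0046167^−120) = $1,717.85.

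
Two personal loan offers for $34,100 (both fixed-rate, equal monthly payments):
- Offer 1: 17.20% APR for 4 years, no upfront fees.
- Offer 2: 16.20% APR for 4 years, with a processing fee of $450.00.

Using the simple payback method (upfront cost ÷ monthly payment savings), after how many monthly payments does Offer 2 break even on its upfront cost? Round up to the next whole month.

26 months

Offer 1: at 17.20% the monthly rate is 0.0143333, so the payment is 34,100 × 0.0143333 / (1 − 1.0143333^−48) = $987.49.
Offer 2: monthly rate = 16.2%/12 = 0.0135000; payment = 34,100 × 0.0135000 / (1 − (1+0.0135000)^−48) = $969.90.
Monthly savings = $987.49 − $969.90 = $17.59.
Break-even = $450.00 / $17.59 = 25.58 → 26 months.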